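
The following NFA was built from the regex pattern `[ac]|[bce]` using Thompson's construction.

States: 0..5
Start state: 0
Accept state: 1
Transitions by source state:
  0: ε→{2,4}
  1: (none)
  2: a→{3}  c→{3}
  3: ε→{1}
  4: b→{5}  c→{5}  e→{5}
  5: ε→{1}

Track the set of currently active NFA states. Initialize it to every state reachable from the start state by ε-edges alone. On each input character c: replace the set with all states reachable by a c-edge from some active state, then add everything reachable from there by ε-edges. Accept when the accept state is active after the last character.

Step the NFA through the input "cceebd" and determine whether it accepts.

Answer: REJECT

Steps:
start: ε-closure({0}) = {0,2,4}
'c' @ 1: {1,3,5}  [accepting]
'c' @ 2: {}  — no active states
rest 'eebd' ignored (set empty)
after full input: {}  (accept=1 not in)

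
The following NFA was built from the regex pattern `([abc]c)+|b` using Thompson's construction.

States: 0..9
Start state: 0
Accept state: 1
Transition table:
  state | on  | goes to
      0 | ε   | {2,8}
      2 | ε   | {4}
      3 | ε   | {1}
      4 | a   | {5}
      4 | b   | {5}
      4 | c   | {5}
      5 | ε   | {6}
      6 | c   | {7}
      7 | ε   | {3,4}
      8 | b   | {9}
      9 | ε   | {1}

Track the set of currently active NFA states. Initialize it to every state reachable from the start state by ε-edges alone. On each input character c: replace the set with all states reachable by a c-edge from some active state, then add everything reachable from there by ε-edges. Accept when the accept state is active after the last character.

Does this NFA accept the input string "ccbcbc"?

Answer: ACCEPT

Trace:
S₀ = ε-closure({0}) = {0,2,4,8}
'c' @ 1: {5,6}
'c' @ 2: {1,3,4,7}  (accept∈set)
'b' @ 3: {5,6}
'c' @ 4: {1,3,4,7}  (accept∈set)
'b' @ 5: {5,6}
'c' @ 6: {1,3,4,7}  (accept∈set)
end set {1,3,4,7} — state 1 in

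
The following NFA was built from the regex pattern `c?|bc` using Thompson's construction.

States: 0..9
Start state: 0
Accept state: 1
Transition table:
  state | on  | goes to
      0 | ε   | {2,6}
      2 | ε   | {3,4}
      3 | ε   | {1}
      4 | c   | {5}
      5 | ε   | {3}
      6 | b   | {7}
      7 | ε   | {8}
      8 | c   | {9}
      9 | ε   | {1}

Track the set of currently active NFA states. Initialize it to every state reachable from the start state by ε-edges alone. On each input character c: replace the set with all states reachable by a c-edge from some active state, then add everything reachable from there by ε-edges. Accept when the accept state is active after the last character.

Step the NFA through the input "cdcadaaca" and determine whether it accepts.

Answer: REJECT

Steps:
S₀ = ε-closure({0}) = {0,1,2,3,4,6}
'c' @ 1: {1,3,5}  (accept∈set)
'd' @ 2: {}  — state set empty
rest 'cadaaca' ignored (set empty)
final: {}; accept 1 not in set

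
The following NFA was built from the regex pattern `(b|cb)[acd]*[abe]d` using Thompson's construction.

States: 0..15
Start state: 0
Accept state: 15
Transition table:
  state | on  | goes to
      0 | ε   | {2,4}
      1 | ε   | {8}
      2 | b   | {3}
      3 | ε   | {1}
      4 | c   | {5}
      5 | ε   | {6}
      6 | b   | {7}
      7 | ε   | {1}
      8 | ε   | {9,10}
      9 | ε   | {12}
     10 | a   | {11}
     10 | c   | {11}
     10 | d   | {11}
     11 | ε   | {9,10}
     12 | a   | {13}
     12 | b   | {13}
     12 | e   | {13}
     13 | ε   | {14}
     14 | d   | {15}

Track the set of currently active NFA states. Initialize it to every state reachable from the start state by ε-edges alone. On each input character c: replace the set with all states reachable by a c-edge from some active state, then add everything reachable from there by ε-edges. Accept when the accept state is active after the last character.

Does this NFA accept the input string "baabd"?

Answer: ACCEPT

Derivation:
initial (ε-close {0}): {0,2,4}
'b' @ 1: {1,3,8,9,10,12}
'a' @ 2: {9,10,11,12,13,14}
'a' @ 3: {9,10,11,12,13,14}
'b' @ 4: {13,14}
'd' @ 5: {15}  ✓accept
final: {15}; accept 15 in set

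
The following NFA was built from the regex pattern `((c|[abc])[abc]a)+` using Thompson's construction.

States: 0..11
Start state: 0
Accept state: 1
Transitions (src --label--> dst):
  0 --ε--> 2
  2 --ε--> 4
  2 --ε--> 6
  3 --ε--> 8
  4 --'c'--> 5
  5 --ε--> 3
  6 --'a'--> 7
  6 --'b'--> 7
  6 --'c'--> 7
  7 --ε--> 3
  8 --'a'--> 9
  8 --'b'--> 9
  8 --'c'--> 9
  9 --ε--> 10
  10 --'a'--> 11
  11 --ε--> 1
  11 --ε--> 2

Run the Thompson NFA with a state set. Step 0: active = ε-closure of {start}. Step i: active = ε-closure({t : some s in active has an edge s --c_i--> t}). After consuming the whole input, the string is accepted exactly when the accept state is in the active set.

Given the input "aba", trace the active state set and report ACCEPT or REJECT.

initial (ε-close {0}): {0,2,4,6}
'a' @ 1: {3,7,8}
'b' @ 2: {9,10}
'a' @ 3: {1,2,4,6,11}  ✓accept
final: {1,2,4,6,11}; accept 1 in set

Answer: ACCEPT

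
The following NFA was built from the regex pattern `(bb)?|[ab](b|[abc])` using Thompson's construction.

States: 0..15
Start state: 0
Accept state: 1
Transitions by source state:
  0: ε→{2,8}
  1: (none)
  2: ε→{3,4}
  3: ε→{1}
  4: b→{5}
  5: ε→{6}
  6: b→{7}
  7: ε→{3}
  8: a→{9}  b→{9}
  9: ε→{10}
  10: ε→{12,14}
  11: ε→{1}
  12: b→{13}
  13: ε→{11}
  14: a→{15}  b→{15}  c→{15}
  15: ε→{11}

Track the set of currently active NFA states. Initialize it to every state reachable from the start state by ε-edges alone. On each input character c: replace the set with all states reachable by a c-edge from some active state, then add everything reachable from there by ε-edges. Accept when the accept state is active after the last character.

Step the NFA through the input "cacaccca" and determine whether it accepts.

Answer: REJECT

Trace:
start: ε-closure({0}) = {0,1,2,3,4,8}
'c' @ 1: {}  — no active states
rest 'acaccca' ignored (set empty)
final: {}; accept 1 not in set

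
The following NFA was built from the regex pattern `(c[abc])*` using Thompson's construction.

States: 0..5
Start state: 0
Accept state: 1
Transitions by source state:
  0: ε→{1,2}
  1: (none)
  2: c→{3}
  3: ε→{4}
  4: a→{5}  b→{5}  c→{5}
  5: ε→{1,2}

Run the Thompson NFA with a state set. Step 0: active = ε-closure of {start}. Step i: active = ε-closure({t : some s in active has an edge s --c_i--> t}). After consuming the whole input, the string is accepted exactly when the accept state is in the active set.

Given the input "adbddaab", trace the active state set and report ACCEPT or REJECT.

Answer: REJECT

Steps:
start: ε-closure({0}) = {0,1,2}
'a' @ 1: {}  — no active states
rest 'dbddaab' ignored (set empty)
end set {} — state 1 not in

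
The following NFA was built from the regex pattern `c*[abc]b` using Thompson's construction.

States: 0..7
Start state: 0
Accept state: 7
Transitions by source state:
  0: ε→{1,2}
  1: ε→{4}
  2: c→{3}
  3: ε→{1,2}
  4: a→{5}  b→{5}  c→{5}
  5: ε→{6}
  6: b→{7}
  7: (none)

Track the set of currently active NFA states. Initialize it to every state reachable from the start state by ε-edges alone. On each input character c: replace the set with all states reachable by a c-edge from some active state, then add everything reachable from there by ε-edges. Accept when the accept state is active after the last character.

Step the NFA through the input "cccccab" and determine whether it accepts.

Answer: ACCEPT

Trace:
S₀ = ε-closure({0}) = {0,1,2,4}
'c' @ 1: {1,2,3,4,5,6}
'c' @ 2: {1,2,3,4,5,6}
'c' @ 3: {1,2,3,4,5,6}
'c' @ 4: {1,2,3,4,5,6}
'c' @ 5: {1,2,3,4,5,6}
'a' @ 6: {5,6}
'b' @ 7: {7}  [accepting]
final: {7}; accept 7 in set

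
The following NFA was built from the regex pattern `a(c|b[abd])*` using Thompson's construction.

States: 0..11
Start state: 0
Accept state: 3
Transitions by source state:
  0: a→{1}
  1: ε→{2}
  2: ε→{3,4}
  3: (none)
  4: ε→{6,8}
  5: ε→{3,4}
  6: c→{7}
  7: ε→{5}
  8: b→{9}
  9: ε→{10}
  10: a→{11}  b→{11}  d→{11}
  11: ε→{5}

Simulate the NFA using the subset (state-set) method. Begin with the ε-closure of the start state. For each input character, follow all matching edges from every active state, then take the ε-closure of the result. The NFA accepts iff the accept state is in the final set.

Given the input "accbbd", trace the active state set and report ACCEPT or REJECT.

start: ε-closure({0}) = {0}
'a' @ 1: {1,2,3,4,6,8}  ✓accept
'c' @ 2: {3,4,5,6,7,8}  ✓accept
'c' @ 3: {3,4,5,6,7,8}  ✓accept
'b' @ 4: {9,10}
'b' @ 5: {3,4,5,6,8,11}  ✓accept
'd' @ 6: {}  — dead — no transitions
after full input: {}  (accept=3 not in)

Answer: REJECT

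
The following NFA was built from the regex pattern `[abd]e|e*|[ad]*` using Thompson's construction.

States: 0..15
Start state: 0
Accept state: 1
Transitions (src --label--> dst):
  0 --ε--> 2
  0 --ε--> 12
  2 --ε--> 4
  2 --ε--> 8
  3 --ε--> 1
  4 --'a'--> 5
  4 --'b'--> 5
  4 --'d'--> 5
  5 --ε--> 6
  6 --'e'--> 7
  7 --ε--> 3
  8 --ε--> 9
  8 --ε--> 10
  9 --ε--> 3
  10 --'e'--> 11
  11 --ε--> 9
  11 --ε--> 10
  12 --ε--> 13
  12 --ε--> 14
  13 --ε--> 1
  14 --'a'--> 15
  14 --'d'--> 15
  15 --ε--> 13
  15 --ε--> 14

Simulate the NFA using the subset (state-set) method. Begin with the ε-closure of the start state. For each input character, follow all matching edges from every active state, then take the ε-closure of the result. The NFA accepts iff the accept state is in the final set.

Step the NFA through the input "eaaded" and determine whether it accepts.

Answer: REJECT

Trace:
S₀ = ε-closure({0}) = {0,1,2,3,4,8,9,10,12,13,14}
'e' @ 1: {1,3,9,10,11}  [accepting]
'a' @ 2: {}  — state set empty
rest 'aded' ignored (set empty)
end set {} — state 1 not in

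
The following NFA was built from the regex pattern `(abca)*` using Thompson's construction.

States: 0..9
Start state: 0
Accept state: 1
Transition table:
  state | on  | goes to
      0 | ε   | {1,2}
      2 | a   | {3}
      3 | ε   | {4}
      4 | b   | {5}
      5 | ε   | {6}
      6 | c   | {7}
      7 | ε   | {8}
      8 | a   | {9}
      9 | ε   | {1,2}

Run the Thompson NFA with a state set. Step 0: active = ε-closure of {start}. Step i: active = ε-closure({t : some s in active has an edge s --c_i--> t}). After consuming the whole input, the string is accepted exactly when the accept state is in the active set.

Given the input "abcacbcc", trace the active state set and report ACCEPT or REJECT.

Answer: REJECT

Derivation:
initial (ε-close {0}): {0,1,2}
'a' @ 1: {3,4}
'b' @ 2: {5,6}
'c' @ 3: {7,8}
'a' @ 4: {1,2,9}  [accepting]
'c' @ 5: {}  — state set empty
rest 'bcc' ignored (set empty)
after full input: {}  (accept=1 not in)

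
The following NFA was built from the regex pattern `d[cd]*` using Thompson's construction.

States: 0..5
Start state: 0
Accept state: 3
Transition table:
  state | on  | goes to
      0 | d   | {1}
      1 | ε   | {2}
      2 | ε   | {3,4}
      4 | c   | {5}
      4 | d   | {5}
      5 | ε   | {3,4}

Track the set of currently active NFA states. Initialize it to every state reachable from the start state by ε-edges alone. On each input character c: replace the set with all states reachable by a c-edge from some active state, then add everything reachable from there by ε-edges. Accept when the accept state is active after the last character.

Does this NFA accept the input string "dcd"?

Answer: ACCEPT

Steps:
start: ε-closure({0}) = {0}
'd' @ 1: {1,2,3,4}  ✓accept
'c' @ 2: {3,4,5}  ✓accept
'd' @ 3: {3,4,5}  ✓accept
final: {3,4,5}; accept 3 in set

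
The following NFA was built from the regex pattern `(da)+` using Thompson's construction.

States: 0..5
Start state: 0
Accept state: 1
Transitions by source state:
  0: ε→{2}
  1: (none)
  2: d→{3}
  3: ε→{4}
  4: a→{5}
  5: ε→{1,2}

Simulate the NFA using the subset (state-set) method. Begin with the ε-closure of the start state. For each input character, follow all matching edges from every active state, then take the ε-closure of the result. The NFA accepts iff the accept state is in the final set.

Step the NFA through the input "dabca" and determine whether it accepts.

Answer: REJECT

Derivation:
start: ε-closure({0}) = {0,2}
'd' @ 1: {3,4}
'a' @ 2: {1,2,5}  ✓accept
'b' @ 3: {}  — state set empty
rest 'ca' ignored (set empty)
after full input: {}  (accept=1 not in)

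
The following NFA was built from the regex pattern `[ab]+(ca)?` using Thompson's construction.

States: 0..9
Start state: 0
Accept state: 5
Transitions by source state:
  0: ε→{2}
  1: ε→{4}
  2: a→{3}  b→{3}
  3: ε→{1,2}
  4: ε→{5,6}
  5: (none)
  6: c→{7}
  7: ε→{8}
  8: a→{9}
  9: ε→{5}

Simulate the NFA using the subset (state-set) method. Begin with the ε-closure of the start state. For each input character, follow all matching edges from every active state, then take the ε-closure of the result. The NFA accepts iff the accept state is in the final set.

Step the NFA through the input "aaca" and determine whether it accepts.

Answer: ACCEPT

Derivation:
start: ε-closure({0}) = {0,2}
'a' @ 1: {1,2,3,4,5,6}  (accept∈set)
'a' @ 2: {1,2,3,4,5,6}  (accept∈set)
'c' @ 3: {7,8}
'a' @ 4: {5,9}  (accept∈set)
final: {5,9}; accept 5 in set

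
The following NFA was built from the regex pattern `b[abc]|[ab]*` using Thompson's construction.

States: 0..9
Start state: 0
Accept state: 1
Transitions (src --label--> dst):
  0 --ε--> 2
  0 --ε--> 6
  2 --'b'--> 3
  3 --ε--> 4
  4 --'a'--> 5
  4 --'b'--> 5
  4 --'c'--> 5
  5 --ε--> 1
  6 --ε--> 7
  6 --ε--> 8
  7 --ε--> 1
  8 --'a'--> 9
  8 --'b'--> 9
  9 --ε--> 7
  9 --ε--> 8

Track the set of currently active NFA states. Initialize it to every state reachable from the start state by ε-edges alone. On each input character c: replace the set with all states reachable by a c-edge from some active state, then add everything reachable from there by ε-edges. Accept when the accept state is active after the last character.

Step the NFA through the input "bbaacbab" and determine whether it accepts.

initial (ε-close {0}): {0,1,2,6,7,8}
'b' @ 1: {1,3,4,7,8,9}  [accepting]
'b' @ 2: {1,5,7,8,9}  [accepting]
'a' @ 3: {1,7,8,9}  [accepting]
'a' @ 4: {1,7,8,9}  [accepting]
'c' @ 5: {}  — no active states
rest 'bab' ignored (set empty)
after full input: {}  (accept=1 not in)

Answer: REJECT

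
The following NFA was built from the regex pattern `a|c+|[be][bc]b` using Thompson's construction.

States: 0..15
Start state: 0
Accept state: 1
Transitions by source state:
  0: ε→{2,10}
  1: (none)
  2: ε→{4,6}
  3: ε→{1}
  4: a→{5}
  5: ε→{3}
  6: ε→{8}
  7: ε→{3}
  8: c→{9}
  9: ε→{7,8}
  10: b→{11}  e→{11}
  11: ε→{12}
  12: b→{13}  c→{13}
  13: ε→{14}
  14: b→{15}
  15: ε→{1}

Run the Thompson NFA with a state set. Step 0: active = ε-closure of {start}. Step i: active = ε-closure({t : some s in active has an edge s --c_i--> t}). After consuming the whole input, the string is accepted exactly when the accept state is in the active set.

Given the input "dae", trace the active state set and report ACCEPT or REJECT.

Answer: REJECT

Trace:
initial (ε-close {0}): {0,2,4,6,8,10}
'd' @ 1: {}  — dead — no transitions
rest 'ae' ignored (set empty)
after full input: {}  (accept=1 not in)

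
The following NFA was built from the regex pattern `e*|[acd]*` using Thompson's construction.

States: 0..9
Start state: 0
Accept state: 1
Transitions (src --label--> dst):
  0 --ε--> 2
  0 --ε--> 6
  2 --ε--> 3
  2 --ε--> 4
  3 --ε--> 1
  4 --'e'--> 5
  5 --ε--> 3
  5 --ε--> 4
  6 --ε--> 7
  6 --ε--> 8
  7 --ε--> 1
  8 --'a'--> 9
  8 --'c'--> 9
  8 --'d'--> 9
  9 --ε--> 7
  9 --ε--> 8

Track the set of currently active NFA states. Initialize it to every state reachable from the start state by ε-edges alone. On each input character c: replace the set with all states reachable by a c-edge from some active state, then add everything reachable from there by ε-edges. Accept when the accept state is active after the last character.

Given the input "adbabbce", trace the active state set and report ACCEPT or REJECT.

Answer: REJECT

Steps:
S₀ = ε-closure({0}) = {0,1,2,3,4,6,7,8}
'a' @ 1: {1,7,8,9}  ✓accept
'd' @ 2: {1,7,8,9}  ✓accept
'b' @ 3: {}  — dead — no transitions
rest 'abbce' ignored (set empty)
final: {}; accept 1 not in set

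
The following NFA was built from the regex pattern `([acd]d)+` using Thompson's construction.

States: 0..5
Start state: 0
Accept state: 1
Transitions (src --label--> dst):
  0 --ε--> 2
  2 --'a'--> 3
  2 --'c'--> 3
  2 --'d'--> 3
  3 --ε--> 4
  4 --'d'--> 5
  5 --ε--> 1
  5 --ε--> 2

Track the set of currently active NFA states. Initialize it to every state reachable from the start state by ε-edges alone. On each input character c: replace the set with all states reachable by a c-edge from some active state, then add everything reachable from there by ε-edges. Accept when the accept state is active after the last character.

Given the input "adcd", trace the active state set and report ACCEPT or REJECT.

Answer: ACCEPT

Derivation:
S₀ = ε-closure({0}) = {0,2}
'a' @ 1: {3,4}
'd' @ 2: {1,2,5}  [accepting]
'c' @ 3: {3,4}
'd' @ 4: {1,2,5}  [accepting]
final: {1,2,5}; accept 1 in set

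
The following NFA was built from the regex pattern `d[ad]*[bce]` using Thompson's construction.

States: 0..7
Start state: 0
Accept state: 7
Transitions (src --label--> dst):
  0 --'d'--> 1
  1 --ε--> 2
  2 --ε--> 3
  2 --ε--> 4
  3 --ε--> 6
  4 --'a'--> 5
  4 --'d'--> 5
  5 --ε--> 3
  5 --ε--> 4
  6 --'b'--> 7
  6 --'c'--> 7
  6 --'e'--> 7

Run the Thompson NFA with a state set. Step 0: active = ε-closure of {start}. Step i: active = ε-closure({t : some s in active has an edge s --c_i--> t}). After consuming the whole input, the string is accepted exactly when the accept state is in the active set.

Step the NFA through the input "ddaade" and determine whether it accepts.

Answer: ACCEPT

Steps:
S₀ = ε-closure({0}) = {0}
'd' @ 1: {1,2,3,4,6}
'd' @ 2: {3,4,5,6}
'a' @ 3: {3,4,5,6}
'a' @ 4: {3,4,5,6}
'd' @ 5: {3,4,5,6}
'e' @ 6: {7}  ✓accept
end set {7} — state 7 in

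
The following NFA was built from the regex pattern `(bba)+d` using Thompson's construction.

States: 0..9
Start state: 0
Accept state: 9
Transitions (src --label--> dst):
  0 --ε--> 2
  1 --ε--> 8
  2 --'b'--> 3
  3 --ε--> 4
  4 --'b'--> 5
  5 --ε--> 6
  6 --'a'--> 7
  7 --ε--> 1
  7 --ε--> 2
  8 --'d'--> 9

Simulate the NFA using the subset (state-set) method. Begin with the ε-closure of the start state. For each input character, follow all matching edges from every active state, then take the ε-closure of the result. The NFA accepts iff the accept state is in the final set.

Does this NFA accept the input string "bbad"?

start: ε-closure({0}) = {0,2}
'b' @ 1: {3,4}
'b' @ 2: {5,6}
'a' @ 3: {1,2,7,8}
'd' @ 4: {9}  (accept∈set)
end set {9} — state 9 in

Answer: ACCEPT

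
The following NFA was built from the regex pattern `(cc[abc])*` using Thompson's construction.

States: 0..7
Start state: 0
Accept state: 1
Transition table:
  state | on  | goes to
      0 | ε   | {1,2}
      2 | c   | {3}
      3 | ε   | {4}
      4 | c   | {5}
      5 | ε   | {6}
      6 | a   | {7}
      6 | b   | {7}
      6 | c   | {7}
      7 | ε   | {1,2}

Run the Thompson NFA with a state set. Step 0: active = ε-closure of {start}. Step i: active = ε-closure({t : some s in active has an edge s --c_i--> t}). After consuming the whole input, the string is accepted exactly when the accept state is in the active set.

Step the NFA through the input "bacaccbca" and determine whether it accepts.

Answer: REJECT

Steps:
start: ε-closure({0}) = {0,1,2}
'b' @ 1: {}  — no active states
rest 'acaccbca' ignored (set empty)
final: {}; accept 1 not in set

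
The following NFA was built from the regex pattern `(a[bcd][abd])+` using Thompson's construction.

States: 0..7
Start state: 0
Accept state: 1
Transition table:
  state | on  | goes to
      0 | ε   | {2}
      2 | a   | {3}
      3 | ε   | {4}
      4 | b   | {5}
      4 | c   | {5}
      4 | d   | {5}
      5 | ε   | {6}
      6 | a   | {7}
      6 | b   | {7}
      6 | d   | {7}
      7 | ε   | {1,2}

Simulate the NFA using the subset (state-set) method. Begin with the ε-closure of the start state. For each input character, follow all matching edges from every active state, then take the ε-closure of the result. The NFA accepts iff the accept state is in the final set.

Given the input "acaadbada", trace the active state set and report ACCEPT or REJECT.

Answer: ACCEPT

Trace:
initial (ε-close {0}): {0,2}
'a' @ 1: {3,4}
'c' @ 2: {5,6}
'a' @ 3: {1,2,7}  (accept∈set)
'a' @ 4: {3,4}
'd' @ 5: {5,6}
'b' @ 6: {1,2,7}  (accept∈set)
'a' @ 7: {3,4}
'd' @ 8: {5,6}
'a' @ 9: {1,2,7}  (accept∈set)
end set {1,2,7} — state 1 in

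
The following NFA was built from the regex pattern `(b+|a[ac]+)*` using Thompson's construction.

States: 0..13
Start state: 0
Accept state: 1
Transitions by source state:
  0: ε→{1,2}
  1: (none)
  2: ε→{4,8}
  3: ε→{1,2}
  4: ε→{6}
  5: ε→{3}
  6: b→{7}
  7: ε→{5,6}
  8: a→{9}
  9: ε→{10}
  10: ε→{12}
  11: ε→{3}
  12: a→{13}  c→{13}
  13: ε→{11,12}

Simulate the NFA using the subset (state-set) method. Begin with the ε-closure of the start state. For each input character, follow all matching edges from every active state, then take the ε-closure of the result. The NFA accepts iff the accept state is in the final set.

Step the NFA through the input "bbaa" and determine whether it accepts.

Answer: ACCEPT

Steps:
S₀ = ε-closure({0}) = {0,1,2,4,6,8}
'b' @ 1: {1,2,3,4,5,6,7,8}  [accepting]
'b' @ 2: {1,2,3,4,5,6,7,8}  [accepting]
'a' @ 3: {9,10,12}
'a' @ 4: {1,2,3,4,6,8,11,12,13}  [accepting]
after full input: {1,2,3,4,6,8,11,12,13}  (accept=1 in)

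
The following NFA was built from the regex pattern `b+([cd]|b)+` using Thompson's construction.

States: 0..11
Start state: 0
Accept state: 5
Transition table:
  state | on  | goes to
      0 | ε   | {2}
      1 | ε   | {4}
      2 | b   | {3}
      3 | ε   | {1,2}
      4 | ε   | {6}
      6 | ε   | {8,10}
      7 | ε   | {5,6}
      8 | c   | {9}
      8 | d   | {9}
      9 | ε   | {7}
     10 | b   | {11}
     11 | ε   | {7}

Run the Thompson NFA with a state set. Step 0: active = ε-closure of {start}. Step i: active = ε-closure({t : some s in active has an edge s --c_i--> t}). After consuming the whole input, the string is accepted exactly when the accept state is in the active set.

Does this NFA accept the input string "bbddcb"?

Answer: ACCEPT

Derivation:
S₀ = ε-closure({0}) = {0,2}
'b' @ 1: {1,2,3,4,6,8,10}
'b' @ 2: {1,2,3,4,5,6,7,8,10,11}  ✓accept
'd' @ 3: {5,6,7,8,9,10}  ✓accept
'd' @ 4: {5,6,7,8,9,10}  ✓accept
'c' @ 5: {5,6,7,8,9,10}  ✓accept
'b' @ 6: {5,6,7,8,10,11}  ✓accept
final: {5,6,7,8,10,11}; accept 5 in set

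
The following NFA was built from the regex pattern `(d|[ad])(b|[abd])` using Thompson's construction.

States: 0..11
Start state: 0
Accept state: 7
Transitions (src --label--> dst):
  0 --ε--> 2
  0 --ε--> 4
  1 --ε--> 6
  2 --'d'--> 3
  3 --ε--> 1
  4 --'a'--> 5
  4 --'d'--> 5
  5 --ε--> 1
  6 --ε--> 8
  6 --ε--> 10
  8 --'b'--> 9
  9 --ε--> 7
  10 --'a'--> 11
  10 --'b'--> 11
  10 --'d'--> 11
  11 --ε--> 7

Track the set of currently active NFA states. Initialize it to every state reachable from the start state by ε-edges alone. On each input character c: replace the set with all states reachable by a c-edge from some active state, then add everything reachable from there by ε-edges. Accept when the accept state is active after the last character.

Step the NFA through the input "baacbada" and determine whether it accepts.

initial (ε-close {0}): {0,2,4}
'b' @ 1: {}  — dead — no transitions
rest 'aacbada' ignored (set empty)
final: {}; accept 7 not in set

Answer: REJECT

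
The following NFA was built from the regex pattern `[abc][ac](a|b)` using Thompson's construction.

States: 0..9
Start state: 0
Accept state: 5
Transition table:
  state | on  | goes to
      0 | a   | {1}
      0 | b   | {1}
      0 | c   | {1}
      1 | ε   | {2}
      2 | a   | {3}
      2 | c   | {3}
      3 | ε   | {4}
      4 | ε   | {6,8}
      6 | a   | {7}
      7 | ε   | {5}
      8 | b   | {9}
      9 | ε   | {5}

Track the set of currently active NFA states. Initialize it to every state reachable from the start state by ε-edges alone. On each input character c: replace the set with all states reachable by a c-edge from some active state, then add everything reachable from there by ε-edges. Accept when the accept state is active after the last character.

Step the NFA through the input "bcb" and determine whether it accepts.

start: ε-closure({0}) = {0}
'b' @ 1: {1,2}
'c' @ 2: {3,4,6,8}
'b' @ 3: {5,9}  ✓accept
final: {5,9}; accept 5 in set

Answer: ACCEPT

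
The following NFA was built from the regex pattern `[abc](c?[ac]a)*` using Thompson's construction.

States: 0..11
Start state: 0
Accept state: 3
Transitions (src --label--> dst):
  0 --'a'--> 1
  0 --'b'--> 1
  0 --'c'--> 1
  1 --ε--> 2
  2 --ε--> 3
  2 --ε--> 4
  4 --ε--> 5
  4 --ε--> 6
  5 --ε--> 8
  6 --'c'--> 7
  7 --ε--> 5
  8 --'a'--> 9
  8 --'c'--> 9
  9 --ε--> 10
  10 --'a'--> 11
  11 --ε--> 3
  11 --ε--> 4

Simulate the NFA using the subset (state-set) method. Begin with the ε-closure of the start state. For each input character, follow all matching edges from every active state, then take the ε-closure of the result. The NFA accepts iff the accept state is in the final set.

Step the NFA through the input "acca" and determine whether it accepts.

Answer: ACCEPT

Trace:
start: ε-closure({0}) = {0}
'a' @ 1: {1,2,3,4,5,6,8}  ✓accept
'c' @ 2: {5,7,8,9,10}
'c' @ 3: {9,10}
'a' @ 4: {3,4,5,6,8,11}  ✓accept
end set {3,4,5,6,8,11} — state 3 in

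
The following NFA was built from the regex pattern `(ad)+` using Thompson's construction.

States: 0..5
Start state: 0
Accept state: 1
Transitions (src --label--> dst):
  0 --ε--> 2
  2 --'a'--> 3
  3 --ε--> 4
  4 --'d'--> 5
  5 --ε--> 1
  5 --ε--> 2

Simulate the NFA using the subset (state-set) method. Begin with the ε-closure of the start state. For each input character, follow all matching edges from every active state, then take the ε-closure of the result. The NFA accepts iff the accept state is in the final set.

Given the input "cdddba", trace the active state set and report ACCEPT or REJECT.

Answer: REJECT

Steps:
S₀ = ε-closure({0}) = {0,2}
'c' @ 1: {}  — dead — no transitions
rest 'dddba' ignored (set empty)
end set {} — state 1 not in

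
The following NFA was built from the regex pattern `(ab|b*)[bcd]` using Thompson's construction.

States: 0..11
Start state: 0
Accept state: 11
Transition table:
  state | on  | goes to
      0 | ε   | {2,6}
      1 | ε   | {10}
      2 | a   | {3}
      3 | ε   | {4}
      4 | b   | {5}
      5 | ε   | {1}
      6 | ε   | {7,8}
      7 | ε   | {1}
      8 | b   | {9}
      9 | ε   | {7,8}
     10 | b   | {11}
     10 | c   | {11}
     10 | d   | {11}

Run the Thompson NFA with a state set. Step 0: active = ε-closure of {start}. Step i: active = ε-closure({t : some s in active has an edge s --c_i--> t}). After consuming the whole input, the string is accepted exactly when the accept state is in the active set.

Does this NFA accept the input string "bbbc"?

Answer: ACCEPT

Derivation:
start: ε-closure({0}) = {0,1,2,6,7,8,10}
'b' @ 1: {1,7,8,9,10,11}  (accept∈set)
'b' @ 2: {1,7,8,9,10,11}  (accept∈set)
'b' @ 3: {1,7,8,9,10,11}  (accept∈set)
'c' @ 4: {11}  (accept∈set)
end set {11} — state 11 in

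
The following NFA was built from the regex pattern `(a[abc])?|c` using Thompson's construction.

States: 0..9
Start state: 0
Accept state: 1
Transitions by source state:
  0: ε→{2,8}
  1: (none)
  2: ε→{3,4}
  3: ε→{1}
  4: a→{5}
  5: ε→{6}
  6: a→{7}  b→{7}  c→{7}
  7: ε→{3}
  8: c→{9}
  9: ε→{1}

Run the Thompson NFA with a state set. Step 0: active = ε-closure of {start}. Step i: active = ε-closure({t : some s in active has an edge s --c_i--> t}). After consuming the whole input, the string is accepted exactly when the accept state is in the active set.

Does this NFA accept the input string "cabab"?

Answer: REJECT

Trace:
S₀ = ε-closure({0}) = {0,1,2,3,4,8}
'c' @ 1: {1,9}  (accept∈set)
'a' @ 2: {}  — dead — no transitions
rest 'bab' ignored (set empty)
end set {} — state 1 not in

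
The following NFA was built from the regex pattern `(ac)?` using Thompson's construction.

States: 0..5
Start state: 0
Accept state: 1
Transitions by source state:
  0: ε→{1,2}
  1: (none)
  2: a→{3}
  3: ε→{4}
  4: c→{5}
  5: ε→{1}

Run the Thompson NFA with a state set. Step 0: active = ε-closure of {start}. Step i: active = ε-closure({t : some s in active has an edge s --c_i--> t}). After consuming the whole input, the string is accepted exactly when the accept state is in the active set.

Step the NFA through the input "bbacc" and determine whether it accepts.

Answer: REJECT

Steps:
S₀ = ε-closure({0}) = {0,1,2}
'b' @ 1: {}  — no active states
rest 'bacc' ignored (set empty)
after full input: {}  (accept=1 not in)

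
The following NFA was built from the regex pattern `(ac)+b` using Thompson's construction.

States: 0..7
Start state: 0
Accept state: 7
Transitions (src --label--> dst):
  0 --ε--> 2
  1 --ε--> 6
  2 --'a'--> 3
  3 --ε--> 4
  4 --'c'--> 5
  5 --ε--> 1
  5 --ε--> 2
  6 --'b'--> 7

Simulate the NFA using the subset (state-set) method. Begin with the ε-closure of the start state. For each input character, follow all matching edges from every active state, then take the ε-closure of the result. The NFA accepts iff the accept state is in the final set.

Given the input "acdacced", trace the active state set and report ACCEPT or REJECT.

S₀ = ε-closure({0}) = {0,2}
'a' @ 1: {3,4}
'c' @ 2: {1,2,5,6}
'd' @ 3: {}  — dead — no transitions
rest 'acced' ignored (set empty)
final: {}; accept 7 not in set

Answer: REJECT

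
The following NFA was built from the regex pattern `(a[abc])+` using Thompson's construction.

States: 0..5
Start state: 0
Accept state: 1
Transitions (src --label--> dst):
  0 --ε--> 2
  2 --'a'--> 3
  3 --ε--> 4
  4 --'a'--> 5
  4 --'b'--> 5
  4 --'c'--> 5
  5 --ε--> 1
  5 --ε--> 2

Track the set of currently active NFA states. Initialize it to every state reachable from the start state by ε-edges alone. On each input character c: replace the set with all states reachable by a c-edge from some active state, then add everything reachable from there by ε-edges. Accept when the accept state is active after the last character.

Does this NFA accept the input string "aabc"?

start: ε-closure({0}) = {0,2}
'a' @ 1: {3,4}
'a' @ 2: {1,2,5}  ✓accept
'b' @ 3: {}  — dead — no transitions
rest 'c' ignored (set empty)
after full input: {}  (accept=1 not in)

Answer: REJECT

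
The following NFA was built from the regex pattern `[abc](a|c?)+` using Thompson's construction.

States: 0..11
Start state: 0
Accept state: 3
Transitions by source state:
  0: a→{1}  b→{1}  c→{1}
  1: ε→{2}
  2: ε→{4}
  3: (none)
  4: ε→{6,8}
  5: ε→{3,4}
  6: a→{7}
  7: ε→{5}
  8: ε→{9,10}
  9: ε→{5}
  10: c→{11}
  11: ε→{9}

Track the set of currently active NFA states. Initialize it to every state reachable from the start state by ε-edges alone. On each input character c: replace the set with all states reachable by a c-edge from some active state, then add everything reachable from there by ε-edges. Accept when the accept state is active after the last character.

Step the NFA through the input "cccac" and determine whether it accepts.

Answer: ACCEPT

Derivation:
initial (ε-close {0}): {0}
'c' @ 1: {1,2,3,4,5,6,8,9,10}  [accepting]
'c' @ 2: {3,4,5,6,8,9,10,11}  [accepting]
'c' @ 3: {3,4,5,6,8,9,10,11}  [accepting]
'a' @ 4: {3,4,5,6,7,8,9,10}  [accepting]
'c' @ 5: {3,4,5,6,8,9,10,11}  [accepting]
after full input: {3,4,5,6,8,9,10,11}  (accept=3 in)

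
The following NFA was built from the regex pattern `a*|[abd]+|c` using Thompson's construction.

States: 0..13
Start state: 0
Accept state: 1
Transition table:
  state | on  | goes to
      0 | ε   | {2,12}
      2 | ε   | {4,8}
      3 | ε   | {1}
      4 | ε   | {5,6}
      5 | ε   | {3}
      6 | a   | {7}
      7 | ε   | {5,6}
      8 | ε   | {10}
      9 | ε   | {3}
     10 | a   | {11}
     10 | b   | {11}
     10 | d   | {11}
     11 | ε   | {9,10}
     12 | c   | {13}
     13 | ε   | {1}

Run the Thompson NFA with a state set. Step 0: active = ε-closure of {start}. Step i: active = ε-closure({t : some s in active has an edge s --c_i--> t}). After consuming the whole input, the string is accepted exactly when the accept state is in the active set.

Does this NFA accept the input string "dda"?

start: ε-closure({0}) = {0,1,2,3,4,5,6,8,10,12}
'd' @ 1: {1,3,9,10,11}  (accept∈set)
'd' @ 2: {1,3,9,10,11}  (accept∈set)
'a' @ 3: {1,3,9,10,11}  (accept∈set)
after full input: {1,3,9,10,11}  (accept=1 in)

Answer: ACCEPT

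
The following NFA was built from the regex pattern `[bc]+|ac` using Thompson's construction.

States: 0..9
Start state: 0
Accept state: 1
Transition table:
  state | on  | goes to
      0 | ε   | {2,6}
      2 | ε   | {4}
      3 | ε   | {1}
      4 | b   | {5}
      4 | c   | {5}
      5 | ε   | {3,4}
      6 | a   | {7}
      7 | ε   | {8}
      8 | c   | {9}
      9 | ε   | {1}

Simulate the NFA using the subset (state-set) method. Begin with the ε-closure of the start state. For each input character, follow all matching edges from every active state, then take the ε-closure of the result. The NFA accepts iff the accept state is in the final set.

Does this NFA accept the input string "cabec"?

Answer: REJECT

Derivation:
start: ε-closure({0}) = {0,2,4,6}
'c' @ 1: {1,3,4,5}  (accept∈set)
'a' @ 2: {}  — state set empty
rest 'bec' ignored (set empty)
after full input: {}  (accept=1 not in)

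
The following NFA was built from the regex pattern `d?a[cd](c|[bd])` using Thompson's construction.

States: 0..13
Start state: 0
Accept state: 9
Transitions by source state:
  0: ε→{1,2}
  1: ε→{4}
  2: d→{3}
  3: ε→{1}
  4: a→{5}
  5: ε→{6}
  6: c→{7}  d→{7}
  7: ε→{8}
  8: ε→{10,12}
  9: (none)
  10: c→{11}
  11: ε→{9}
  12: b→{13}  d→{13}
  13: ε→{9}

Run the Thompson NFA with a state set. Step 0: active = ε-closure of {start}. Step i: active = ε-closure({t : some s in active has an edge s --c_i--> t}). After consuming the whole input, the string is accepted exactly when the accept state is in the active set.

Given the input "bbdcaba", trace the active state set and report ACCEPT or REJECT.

start: ε-closure({0}) = {0,1,2,4}
'b' @ 1: {}  — dead — no transitions
rest 'bdcaba' ignored (set empty)
after full input: {}  (accept=9 not in)

Answer: REJECT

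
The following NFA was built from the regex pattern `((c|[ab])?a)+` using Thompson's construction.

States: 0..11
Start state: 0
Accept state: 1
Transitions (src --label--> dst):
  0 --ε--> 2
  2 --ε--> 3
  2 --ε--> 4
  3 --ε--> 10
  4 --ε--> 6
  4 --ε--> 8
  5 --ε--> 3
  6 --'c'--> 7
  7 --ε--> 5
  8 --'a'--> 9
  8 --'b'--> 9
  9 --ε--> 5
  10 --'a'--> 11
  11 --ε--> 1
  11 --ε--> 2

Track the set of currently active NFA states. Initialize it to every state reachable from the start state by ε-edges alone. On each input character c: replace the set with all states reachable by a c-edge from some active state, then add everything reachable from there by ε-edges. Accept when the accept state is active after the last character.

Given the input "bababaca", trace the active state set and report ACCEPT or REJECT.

Answer: ACCEPT

Steps:
start: ε-closure({0}) = {0,2,3,4,6,8,10}
'b' @ 1: {3,5,9,10}
'a' @ 2: {1,2,3,4,6,8,10,11}  ✓accept
'b' @ 3: {3,5,9,10}
'a' @ 4: {1,2,3,4,6,8,10,11}  ✓accept
'b' @ 5: {3,5,9,10}
'a' @ 6: {1,2,3,4,6,8,10,11}  ✓accept
'c' @ 7: {3,5,7,10}
'a' @ 8: {1,2,3,4,6,8,10,11}  ✓accept
after full input: {1,2,3,4,6,8,10,11}  (accept=1 in)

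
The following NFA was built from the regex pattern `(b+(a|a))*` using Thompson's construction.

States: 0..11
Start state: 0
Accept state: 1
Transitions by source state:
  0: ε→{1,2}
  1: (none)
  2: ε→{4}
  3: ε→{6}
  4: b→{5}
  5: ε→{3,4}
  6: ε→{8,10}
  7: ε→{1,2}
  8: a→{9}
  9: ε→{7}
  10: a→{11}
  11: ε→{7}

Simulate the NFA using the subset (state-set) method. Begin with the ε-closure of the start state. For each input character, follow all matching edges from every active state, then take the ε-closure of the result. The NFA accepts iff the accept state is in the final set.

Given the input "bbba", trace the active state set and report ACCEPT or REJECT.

initial (ε-close {0}): {0,1,2,4}
'b' @ 1: {3,4,5,6,8,10}
'b' @ 2: {3,4,5,6,8,10}
'b' @ 3: {3,4,5,6,8,10}
'a' @ 4: {1,2,4,7,9,11}  [accepting]
end set {1,2,4,7,9,11} — state 1 in

Answer: ACCEPT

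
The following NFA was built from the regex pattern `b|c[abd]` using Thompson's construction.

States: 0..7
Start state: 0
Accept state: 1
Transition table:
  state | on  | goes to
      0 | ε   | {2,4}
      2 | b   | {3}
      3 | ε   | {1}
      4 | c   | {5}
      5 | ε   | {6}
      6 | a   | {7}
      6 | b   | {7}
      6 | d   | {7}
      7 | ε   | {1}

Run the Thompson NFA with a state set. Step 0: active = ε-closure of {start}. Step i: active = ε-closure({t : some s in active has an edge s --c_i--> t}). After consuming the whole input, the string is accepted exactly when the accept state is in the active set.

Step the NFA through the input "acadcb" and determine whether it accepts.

start: ε-closure({0}) = {0,2,4}
'a' @ 1: {}  — no active states
rest 'cadcb' ignored (set empty)
after full input: {}  (accept=1 not in)

Answer: REJECT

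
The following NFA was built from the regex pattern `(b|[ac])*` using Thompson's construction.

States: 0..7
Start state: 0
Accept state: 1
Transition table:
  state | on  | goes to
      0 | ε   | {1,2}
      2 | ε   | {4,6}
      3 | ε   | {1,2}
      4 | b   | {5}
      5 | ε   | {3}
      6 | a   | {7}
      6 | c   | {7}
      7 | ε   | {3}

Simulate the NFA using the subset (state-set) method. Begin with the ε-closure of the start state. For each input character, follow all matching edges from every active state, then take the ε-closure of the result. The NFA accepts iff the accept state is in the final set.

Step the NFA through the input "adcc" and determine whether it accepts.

initial (ε-close {0}): {0,1,2,4,6}
'a' @ 1: {1,2,3,4,6,7}  (accept∈set)
'd' @ 2: {}  — no active states
rest 'cc' ignored (set empty)
end set {} — state 1 not in

Answer: REJECT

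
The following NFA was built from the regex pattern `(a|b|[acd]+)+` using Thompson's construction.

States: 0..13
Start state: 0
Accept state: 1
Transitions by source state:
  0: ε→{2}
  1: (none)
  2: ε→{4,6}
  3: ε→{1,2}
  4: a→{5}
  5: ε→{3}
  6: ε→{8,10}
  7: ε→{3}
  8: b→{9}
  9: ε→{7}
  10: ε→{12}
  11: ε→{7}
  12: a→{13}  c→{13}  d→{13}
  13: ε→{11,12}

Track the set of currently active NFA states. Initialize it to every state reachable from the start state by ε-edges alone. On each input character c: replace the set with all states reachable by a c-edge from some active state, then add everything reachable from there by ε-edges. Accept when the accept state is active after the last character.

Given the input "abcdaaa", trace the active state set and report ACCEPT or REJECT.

initial (ε-close {0}): {0,2,4,6,8,10,12}
'a' @ 1: {1,2,3,4,5,6,7,8,10,11,12,13}  (accept∈set)
'b' @ 2: {1,2,3,4,6,7,8,9,10,12}  (accept∈set)
'c' @ 3: {1,2,3,4,6,7,8,10,11,12,13}  (accept∈set)
'd' @ 4: {1,2,3,4,6,7,8,10,11,12,13}  (accept∈set)
'a' @ 5: {1,2,3,4,5,6,7,8,10,11,12,13}  (accept∈set)
'a' @ 6: {1,2,3,4,5,6,7,8,10,11,12,13}  (accept∈set)
'a' @ 7: {1,2,3,4,5,6,7,8,10,11,12,13}  (accept∈set)
after full input: {1,2,3,4,5,6,7,8,10,11,12,13}  (accept=1 in)

Answer: ACCEPT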